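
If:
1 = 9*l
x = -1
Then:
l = 1/9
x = -1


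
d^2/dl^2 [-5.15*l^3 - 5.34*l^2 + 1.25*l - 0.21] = -30.9*l - 10.68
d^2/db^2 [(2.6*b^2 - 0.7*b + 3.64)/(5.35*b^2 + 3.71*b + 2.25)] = (-143.2837*b^3 + 437.3304*b^2 + 484.04874*b + 50.581148)/(153.130375*b^6 + 318.568425*b^5 + 414.11568*b^4 + 319.019561*b^3 + 174.1608*b^2 + 56.345625*b + 11.390625)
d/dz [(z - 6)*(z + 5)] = 2*z - 1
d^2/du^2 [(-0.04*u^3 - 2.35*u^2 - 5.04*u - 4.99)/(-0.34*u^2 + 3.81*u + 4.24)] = (-6.93889390390723e-18*u^5 - 2.22044604925031e-16*u^4 + 8.530244*u^3 + 27.66468*u^2 + 9.12433200000005*u + 80.916214)/(0.039304*u^6 - 1.321308*u^5 + 13.33599*u^4 - 22.351365*u^3 - 166.30764*u^2 - 205.483968*u - 76.225024)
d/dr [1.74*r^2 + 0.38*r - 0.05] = 3.48*r + 0.38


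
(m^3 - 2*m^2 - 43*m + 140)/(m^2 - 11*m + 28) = (m^2 + 2*m - 35)/(m - 7)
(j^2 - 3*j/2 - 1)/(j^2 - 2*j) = (j + 1/2)/j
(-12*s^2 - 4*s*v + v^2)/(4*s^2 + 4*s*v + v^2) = (-6*s + v)/(2*s + v)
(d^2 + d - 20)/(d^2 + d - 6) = (d^2 + d - 20)/(d^2 + d - 6)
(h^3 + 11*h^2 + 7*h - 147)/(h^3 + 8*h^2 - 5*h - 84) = (h + 7)/(h + 4)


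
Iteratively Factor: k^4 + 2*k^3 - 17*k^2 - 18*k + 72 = (k + 4)*(k^3 - 2*k^2 - 9*k + 18) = (k + 3)*(k + 4)*(k^2 - 5*k + 6) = (k - 2)*(k + 3)*(k + 4)*(k - 3)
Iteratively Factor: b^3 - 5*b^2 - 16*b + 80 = (b - 5)*(b^2 - 16) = (b - 5)*(b - 4)*(b + 4)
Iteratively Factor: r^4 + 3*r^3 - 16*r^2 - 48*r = (r)*(r^3 + 3*r^2 - 16*r - 48) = r*(r - 4)*(r^2 + 7*r + 12) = r*(r - 4)*(r + 4)*(r + 3)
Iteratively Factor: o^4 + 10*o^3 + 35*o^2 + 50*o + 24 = (o + 4)*(o^3 + 6*o^2 + 11*o + 6) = (o + 2)*(o + 4)*(o^2 + 4*o + 3) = (o + 1)*(o + 2)*(o + 4)*(o + 3)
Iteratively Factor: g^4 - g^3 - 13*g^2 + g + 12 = (g + 3)*(g^3 - 4*g^2 - g + 4) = (g - 4)*(g + 3)*(g^2 - 1) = (g - 4)*(g + 1)*(g + 3)*(g - 1)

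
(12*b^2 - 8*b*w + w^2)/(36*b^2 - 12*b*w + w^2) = (-2*b + w)/(-6*b + w)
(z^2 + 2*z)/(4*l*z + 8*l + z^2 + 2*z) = z/(4*l + z)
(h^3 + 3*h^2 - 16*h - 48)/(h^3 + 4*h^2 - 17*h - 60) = (h + 4)/(h + 5)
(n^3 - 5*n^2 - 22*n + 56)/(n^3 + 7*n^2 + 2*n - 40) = (n - 7)/(n + 5)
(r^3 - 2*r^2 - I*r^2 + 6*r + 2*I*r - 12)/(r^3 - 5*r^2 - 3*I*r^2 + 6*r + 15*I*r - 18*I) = (r + 2*I)/(r - 3)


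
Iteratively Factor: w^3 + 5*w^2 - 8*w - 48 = (w + 4)*(w^2 + w - 12) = (w + 4)^2*(w - 3)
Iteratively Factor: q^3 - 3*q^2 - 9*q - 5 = (q + 1)*(q^2 - 4*q - 5) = (q + 1)^2*(q - 5)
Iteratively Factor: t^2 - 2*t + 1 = (t - 1)*(t - 1)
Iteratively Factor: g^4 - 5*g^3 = (g - 5)*(g^3) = g*(g - 5)*(g^2) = g^2*(g - 5)*(g)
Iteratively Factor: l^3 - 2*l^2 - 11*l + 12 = (l + 3)*(l^2 - 5*l + 4) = (l - 1)*(l + 3)*(l - 4)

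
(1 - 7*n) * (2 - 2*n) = 14*n^2 - 16*n + 2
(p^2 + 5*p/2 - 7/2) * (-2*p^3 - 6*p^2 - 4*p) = -2*p^5 - 11*p^4 - 12*p^3 + 11*p^2 + 14*p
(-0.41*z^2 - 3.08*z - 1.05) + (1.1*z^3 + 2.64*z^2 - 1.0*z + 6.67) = 1.1*z^3 + 2.23*z^2 - 4.08*z + 5.62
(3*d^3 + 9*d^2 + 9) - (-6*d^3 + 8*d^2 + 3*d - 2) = 9*d^3 + d^2 - 3*d + 11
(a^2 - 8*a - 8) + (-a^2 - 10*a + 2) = -18*a - 6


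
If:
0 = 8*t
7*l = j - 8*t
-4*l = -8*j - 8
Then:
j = -14/13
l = -2/13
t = 0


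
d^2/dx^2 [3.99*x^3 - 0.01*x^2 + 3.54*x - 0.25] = 23.94*x - 0.02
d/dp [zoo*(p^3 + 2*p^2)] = zoo*p*(p + 1)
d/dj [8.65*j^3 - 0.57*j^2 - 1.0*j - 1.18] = 25.95*j^2 - 1.14*j - 1.0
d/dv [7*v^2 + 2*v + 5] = 14*v + 2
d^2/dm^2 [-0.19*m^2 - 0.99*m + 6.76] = -0.380000000000000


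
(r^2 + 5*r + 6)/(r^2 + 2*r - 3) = (r + 2)/(r - 1)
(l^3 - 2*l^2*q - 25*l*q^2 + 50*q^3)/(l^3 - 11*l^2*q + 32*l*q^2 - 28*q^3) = (l^2 - 25*q^2)/(l^2 - 9*l*q + 14*q^2)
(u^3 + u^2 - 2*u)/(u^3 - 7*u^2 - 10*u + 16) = u/(u - 8)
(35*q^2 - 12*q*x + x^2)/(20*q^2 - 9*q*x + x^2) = (-7*q + x)/(-4*q + x)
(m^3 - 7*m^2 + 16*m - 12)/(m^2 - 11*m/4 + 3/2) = 4*(m^2 - 5*m + 6)/(4*m - 3)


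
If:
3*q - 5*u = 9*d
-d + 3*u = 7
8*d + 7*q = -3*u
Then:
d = -308/305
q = 91/305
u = 609/305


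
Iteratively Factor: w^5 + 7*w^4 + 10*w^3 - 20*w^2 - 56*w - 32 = (w - 2)*(w^4 + 9*w^3 + 28*w^2 + 36*w + 16) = (w - 2)*(w + 2)*(w^3 + 7*w^2 + 14*w + 8) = (w - 2)*(w + 1)*(w + 2)*(w^2 + 6*w + 8) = (w - 2)*(w + 1)*(w + 2)*(w + 4)*(w + 2)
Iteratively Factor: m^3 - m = (m)*(m^2 - 1) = m*(m + 1)*(m - 1)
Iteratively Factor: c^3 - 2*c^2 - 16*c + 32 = (c + 4)*(c^2 - 6*c + 8) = (c - 2)*(c + 4)*(c - 4)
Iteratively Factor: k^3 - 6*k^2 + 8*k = (k - 4)*(k^2 - 2*k) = (k - 4)*(k - 2)*(k)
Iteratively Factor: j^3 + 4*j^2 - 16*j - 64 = (j + 4)*(j^2 - 16) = (j - 4)*(j + 4)*(j + 4)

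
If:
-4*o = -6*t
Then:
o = 3*t/2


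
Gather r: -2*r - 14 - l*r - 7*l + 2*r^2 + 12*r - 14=-7*l + 2*r^2 + r*(10 - l) - 28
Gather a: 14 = 14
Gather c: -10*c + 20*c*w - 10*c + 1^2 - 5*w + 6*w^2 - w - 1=c*(20*w - 20) + 6*w^2 - 6*w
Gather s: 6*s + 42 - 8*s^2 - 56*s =-8*s^2 - 50*s + 42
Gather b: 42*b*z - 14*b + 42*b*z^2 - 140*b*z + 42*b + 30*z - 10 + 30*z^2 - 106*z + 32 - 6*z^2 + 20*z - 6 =b*(42*z^2 - 98*z + 28) + 24*z^2 - 56*z + 16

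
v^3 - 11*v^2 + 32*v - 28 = (v - 7)*(v - 2)^2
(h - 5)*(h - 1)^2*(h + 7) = h^4 - 38*h^2 + 72*h - 35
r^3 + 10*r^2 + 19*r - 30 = (r - 1)*(r + 5)*(r + 6)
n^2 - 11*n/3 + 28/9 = (n - 7/3)*(n - 4/3)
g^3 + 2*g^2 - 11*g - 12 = (g - 3)*(g + 1)*(g + 4)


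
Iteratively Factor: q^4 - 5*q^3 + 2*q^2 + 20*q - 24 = (q - 2)*(q^3 - 3*q^2 - 4*q + 12) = (q - 3)*(q - 2)*(q^2 - 4) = (q - 3)*(q - 2)^2*(q + 2)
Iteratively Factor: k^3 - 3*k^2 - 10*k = (k - 5)*(k^2 + 2*k) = (k - 5)*(k + 2)*(k)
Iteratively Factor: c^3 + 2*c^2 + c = (c)*(c^2 + 2*c + 1) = c*(c + 1)*(c + 1)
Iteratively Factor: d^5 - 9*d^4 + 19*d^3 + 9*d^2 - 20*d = (d)*(d^4 - 9*d^3 + 19*d^2 + 9*d - 20) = d*(d - 5)*(d^3 - 4*d^2 - d + 4) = d*(d - 5)*(d + 1)*(d^2 - 5*d + 4) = d*(d - 5)*(d - 4)*(d + 1)*(d - 1)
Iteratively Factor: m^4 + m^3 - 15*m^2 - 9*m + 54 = (m - 3)*(m^3 + 4*m^2 - 3*m - 18) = (m - 3)*(m - 2)*(m^2 + 6*m + 9) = (m - 3)*(m - 2)*(m + 3)*(m + 3)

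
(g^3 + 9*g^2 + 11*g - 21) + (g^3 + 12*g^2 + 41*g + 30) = 2*g^3 + 21*g^2 + 52*g + 9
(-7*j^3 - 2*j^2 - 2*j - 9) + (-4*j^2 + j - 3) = -7*j^3 - 6*j^2 - j - 12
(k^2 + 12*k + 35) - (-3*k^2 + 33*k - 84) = 4*k^2 - 21*k + 119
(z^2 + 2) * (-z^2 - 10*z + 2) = -z^4 - 10*z^3 - 20*z + 4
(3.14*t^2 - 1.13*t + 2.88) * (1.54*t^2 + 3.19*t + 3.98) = 4.8356*t^4 + 8.2764*t^3 + 13.3277*t^2 + 4.6898*t + 11.4624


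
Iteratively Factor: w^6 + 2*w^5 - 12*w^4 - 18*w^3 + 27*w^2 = (w + 3)*(w^5 - w^4 - 9*w^3 + 9*w^2) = (w + 3)^2*(w^4 - 4*w^3 + 3*w^2) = (w - 3)*(w + 3)^2*(w^3 - w^2) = (w - 3)*(w - 1)*(w + 3)^2*(w^2) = w*(w - 3)*(w - 1)*(w + 3)^2*(w)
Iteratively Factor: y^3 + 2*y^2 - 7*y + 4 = (y - 1)*(y^2 + 3*y - 4) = (y - 1)*(y + 4)*(y - 1)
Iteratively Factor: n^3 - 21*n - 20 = (n - 5)*(n^2 + 5*n + 4) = (n - 5)*(n + 1)*(n + 4)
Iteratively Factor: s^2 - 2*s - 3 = (s - 3)*(s + 1)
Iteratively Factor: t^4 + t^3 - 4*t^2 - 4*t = (t + 1)*(t^3 - 4*t) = t*(t + 1)*(t^2 - 4) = t*(t - 2)*(t + 1)*(t + 2)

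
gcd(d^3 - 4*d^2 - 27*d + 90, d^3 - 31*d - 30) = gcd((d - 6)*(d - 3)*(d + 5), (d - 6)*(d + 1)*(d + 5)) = d^2 - d - 30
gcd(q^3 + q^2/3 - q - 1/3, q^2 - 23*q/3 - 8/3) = q + 1/3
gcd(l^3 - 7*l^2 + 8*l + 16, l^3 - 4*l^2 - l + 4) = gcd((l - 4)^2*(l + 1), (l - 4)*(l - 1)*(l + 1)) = l^2 - 3*l - 4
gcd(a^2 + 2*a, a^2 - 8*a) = a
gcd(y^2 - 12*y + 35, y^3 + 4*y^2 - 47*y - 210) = y - 7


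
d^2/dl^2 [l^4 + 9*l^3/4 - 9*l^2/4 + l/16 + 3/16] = 12*l^2 + 27*l/2 - 9/2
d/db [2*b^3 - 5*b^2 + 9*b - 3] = 6*b^2 - 10*b + 9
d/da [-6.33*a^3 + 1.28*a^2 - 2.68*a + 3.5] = -18.99*a^2 + 2.56*a - 2.68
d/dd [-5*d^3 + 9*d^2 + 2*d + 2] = -15*d^2 + 18*d + 2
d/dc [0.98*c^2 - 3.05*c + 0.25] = 1.96*c - 3.05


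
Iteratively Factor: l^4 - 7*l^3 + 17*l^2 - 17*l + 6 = (l - 3)*(l^3 - 4*l^2 + 5*l - 2) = (l - 3)*(l - 1)*(l^2 - 3*l + 2) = (l - 3)*(l - 2)*(l - 1)*(l - 1)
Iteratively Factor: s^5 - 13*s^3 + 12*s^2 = (s)*(s^4 - 13*s^2 + 12*s) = s*(s - 1)*(s^3 + s^2 - 12*s) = s*(s - 1)*(s + 4)*(s^2 - 3*s) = s*(s - 3)*(s - 1)*(s + 4)*(s)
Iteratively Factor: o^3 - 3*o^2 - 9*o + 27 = (o - 3)*(o^2 - 9) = (o - 3)^2*(o + 3)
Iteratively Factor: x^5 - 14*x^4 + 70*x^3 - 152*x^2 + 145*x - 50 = (x - 1)*(x^4 - 13*x^3 + 57*x^2 - 95*x + 50) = (x - 1)^2*(x^3 - 12*x^2 + 45*x - 50) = (x - 2)*(x - 1)^2*(x^2 - 10*x + 25) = (x - 5)*(x - 2)*(x - 1)^2*(x - 5)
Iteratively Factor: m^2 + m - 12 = (m + 4)*(m - 3)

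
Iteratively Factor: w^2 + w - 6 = (w + 3)*(w - 2)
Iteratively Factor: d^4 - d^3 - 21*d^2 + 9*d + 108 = (d + 3)*(d^3 - 4*d^2 - 9*d + 36) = (d - 3)*(d + 3)*(d^2 - d - 12) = (d - 4)*(d - 3)*(d + 3)*(d + 3)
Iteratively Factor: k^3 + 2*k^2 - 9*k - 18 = (k + 2)*(k^2 - 9) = (k - 3)*(k + 2)*(k + 3)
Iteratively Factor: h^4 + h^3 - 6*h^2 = (h + 3)*(h^3 - 2*h^2) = h*(h + 3)*(h^2 - 2*h) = h^2*(h + 3)*(h - 2)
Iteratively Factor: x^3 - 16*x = (x + 4)*(x^2 - 4*x) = (x - 4)*(x + 4)*(x)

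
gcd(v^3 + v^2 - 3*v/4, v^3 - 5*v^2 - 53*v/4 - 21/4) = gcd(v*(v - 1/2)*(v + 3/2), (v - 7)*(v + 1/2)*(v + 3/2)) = v + 3/2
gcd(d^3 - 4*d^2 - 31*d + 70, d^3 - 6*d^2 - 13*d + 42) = d^2 - 9*d + 14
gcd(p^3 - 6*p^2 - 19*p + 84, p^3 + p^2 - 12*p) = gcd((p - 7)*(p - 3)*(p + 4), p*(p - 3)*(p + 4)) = p^2 + p - 12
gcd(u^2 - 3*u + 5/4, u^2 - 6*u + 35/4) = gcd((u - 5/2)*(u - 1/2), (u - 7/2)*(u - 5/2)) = u - 5/2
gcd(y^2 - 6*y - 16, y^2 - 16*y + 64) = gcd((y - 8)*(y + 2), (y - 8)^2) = y - 8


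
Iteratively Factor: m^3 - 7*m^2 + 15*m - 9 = (m - 3)*(m^2 - 4*m + 3) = (m - 3)^2*(m - 1)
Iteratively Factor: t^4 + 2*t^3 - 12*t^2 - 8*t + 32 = (t + 2)*(t^3 - 12*t + 16) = (t - 2)*(t + 2)*(t^2 + 2*t - 8) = (t - 2)^2*(t + 2)*(t + 4)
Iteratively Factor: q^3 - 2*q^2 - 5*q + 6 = (q - 1)*(q^2 - q - 6) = (q - 1)*(q + 2)*(q - 3)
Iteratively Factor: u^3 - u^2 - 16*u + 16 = (u + 4)*(u^2 - 5*u + 4) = (u - 4)*(u + 4)*(u - 1)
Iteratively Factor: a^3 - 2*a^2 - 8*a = (a + 2)*(a^2 - 4*a) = (a - 4)*(a + 2)*(a)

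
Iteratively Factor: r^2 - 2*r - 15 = (r + 3)*(r - 5)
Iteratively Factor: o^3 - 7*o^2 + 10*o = (o - 5)*(o^2 - 2*o) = (o - 5)*(o - 2)*(o)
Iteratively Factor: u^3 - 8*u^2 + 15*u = (u)*(u^2 - 8*u + 15) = u*(u - 3)*(u - 5)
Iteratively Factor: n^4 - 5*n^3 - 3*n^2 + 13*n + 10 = (n + 1)*(n^3 - 6*n^2 + 3*n + 10) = (n - 2)*(n + 1)*(n^2 - 4*n - 5) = (n - 5)*(n - 2)*(n + 1)*(n + 1)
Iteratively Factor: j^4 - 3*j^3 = (j - 3)*(j^3) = j*(j - 3)*(j^2) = j^2*(j - 3)*(j)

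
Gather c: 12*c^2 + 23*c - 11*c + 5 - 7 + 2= 12*c^2 + 12*c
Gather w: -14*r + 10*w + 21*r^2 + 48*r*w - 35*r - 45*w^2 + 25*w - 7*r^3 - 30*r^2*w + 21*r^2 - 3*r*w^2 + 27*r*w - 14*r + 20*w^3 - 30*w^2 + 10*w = -7*r^3 + 42*r^2 - 63*r + 20*w^3 + w^2*(-3*r - 75) + w*(-30*r^2 + 75*r + 45)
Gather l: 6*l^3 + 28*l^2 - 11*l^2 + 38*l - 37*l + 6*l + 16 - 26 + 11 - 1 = 6*l^3 + 17*l^2 + 7*l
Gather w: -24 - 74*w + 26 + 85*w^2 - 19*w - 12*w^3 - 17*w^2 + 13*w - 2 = -12*w^3 + 68*w^2 - 80*w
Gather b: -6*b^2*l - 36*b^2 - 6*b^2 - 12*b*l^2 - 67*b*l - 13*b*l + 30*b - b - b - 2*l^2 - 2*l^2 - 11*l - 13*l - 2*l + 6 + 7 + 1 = b^2*(-6*l - 42) + b*(-12*l^2 - 80*l + 28) - 4*l^2 - 26*l + 14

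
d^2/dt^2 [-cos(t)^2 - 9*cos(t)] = 9*cos(t) + 2*cos(2*t)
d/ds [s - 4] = 1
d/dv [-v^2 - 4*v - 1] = -2*v - 4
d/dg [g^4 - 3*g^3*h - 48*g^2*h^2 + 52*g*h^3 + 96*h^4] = 4*g^3 - 9*g^2*h - 96*g*h^2 + 52*h^3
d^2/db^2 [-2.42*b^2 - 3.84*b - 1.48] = -4.84000000000000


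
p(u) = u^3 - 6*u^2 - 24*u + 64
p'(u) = 3*u^2 - 12*u - 24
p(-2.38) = 73.65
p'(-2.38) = 21.55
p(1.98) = 0.72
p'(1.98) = -36.00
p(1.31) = 24.51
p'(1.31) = -34.57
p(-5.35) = -132.47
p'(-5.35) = 126.07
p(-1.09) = 81.74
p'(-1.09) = -7.36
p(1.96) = 1.44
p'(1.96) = -36.00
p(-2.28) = 75.68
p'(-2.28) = 18.96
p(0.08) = 62.04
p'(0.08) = -24.94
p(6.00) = -80.00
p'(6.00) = 12.00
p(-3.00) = 55.00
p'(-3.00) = 39.00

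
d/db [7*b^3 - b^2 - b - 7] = 21*b^2 - 2*b - 1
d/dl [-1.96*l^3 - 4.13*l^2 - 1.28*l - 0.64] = -5.88*l^2 - 8.26*l - 1.28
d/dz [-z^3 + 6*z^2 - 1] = 3*z*(4 - z)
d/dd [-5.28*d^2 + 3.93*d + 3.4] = 3.93 - 10.56*d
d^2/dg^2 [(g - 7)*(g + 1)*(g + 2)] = 6*g - 8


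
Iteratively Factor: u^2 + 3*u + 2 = (u + 2)*(u + 1)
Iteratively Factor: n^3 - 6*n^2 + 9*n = (n)*(n^2 - 6*n + 9) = n*(n - 3)*(n - 3)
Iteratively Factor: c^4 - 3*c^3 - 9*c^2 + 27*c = (c)*(c^3 - 3*c^2 - 9*c + 27) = c*(c - 3)*(c^2 - 9) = c*(c - 3)^2*(c + 3)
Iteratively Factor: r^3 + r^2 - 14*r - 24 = (r - 4)*(r^2 + 5*r + 6) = (r - 4)*(r + 2)*(r + 3)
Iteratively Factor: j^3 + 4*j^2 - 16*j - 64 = (j + 4)*(j^2 - 16) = (j - 4)*(j + 4)*(j + 4)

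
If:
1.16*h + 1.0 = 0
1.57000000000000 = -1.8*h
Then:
No Solution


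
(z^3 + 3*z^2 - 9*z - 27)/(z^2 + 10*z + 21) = (z^2 - 9)/(z + 7)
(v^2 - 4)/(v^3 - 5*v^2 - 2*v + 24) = (v - 2)/(v^2 - 7*v + 12)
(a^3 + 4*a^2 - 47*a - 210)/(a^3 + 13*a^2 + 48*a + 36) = (a^2 - 2*a - 35)/(a^2 + 7*a + 6)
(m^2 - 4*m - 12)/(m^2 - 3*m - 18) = (m + 2)/(m + 3)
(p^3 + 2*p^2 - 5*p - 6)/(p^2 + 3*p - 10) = (p^2 + 4*p + 3)/(p + 5)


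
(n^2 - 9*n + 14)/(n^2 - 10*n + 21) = (n - 2)/(n - 3)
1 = 1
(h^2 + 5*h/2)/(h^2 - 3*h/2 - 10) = h/(h - 4)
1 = 1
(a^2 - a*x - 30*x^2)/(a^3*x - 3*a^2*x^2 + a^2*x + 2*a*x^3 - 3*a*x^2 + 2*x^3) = (a^2 - a*x - 30*x^2)/(x*(a^3 - 3*a^2*x + a^2 + 2*a*x^2 - 3*a*x + 2*x^2))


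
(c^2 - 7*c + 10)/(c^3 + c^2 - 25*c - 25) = (c - 2)/(c^2 + 6*c + 5)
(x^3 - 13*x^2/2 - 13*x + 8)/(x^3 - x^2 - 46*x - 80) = (x - 1/2)/(x + 5)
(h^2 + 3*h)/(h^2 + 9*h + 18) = h/(h + 6)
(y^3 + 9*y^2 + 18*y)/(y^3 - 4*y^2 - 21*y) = (y + 6)/(y - 7)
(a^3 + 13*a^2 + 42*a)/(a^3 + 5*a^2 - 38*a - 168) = a*(a + 6)/(a^2 - 2*a - 24)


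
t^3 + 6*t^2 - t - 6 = (t - 1)*(t + 1)*(t + 6)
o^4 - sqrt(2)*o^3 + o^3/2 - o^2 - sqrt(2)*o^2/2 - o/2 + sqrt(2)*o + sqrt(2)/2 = (o - 1)*(o + 1/2)*(o + 1)*(o - sqrt(2))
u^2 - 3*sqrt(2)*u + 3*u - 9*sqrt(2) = (u + 3)*(u - 3*sqrt(2))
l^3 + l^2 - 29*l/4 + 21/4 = (l - 3/2)*(l - 1)*(l + 7/2)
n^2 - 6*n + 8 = (n - 4)*(n - 2)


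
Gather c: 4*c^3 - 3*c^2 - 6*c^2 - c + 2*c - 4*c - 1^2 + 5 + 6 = 4*c^3 - 9*c^2 - 3*c + 10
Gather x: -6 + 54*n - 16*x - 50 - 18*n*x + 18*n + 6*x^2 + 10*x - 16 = 72*n + 6*x^2 + x*(-18*n - 6) - 72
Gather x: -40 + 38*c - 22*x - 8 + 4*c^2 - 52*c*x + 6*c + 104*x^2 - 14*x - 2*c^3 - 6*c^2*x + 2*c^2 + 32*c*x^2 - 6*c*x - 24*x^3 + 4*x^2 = -2*c^3 + 6*c^2 + 44*c - 24*x^3 + x^2*(32*c + 108) + x*(-6*c^2 - 58*c - 36) - 48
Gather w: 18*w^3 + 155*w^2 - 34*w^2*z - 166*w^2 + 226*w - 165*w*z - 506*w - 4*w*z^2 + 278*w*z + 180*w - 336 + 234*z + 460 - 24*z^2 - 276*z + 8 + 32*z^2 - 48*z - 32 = 18*w^3 + w^2*(-34*z - 11) + w*(-4*z^2 + 113*z - 100) + 8*z^2 - 90*z + 100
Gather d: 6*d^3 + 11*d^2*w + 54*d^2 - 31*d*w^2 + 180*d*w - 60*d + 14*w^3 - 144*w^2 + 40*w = 6*d^3 + d^2*(11*w + 54) + d*(-31*w^2 + 180*w - 60) + 14*w^3 - 144*w^2 + 40*w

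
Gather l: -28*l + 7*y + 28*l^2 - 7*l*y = 28*l^2 + l*(-7*y - 28) + 7*y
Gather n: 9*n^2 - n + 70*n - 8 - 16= 9*n^2 + 69*n - 24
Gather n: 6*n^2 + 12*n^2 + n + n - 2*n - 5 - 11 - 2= 18*n^2 - 18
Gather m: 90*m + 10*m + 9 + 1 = 100*m + 10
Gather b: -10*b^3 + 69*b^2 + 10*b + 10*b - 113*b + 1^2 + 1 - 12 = -10*b^3 + 69*b^2 - 93*b - 10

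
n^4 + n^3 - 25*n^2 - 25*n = n*(n - 5)*(n + 1)*(n + 5)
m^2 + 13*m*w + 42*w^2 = (m + 6*w)*(m + 7*w)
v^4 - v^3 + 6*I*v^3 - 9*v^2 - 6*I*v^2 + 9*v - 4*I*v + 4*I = (v - 1)*(v + I)^2*(v + 4*I)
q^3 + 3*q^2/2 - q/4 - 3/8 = (q - 1/2)*(q + 1/2)*(q + 3/2)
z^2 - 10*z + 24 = (z - 6)*(z - 4)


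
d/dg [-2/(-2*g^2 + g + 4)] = 2*(1 - 4*g)/(-2*g^2 + g + 4)^2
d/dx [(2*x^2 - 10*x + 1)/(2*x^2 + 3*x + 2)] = (26*x^2 + 4*x - 23)/(4*x^4 + 12*x^3 + 17*x^2 + 12*x + 4)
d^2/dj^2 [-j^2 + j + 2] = -2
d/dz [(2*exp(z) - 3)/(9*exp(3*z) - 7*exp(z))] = 3*(-12*exp(3*z) + 27*exp(2*z) - 7)*exp(-z)/(81*exp(4*z) - 126*exp(2*z) + 49)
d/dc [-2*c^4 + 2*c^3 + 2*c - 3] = -8*c^3 + 6*c^2 + 2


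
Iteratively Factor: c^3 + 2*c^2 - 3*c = (c)*(c^2 + 2*c - 3) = c*(c + 3)*(c - 1)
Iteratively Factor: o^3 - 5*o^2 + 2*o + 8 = (o - 4)*(o^2 - o - 2) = (o - 4)*(o - 2)*(o + 1)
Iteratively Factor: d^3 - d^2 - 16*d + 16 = (d + 4)*(d^2 - 5*d + 4) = (d - 4)*(d + 4)*(d - 1)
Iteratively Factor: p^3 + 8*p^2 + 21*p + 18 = (p + 3)*(p^2 + 5*p + 6) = (p + 3)^2*(p + 2)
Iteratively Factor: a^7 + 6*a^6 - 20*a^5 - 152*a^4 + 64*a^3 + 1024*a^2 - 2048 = (a - 4)*(a^6 + 10*a^5 + 20*a^4 - 72*a^3 - 224*a^2 + 128*a + 512) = (a - 4)*(a - 2)*(a^5 + 12*a^4 + 44*a^3 + 16*a^2 - 192*a - 256) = (a - 4)*(a - 2)^2*(a^4 + 14*a^3 + 72*a^2 + 160*a + 128) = (a - 4)*(a - 2)^2*(a + 4)*(a^3 + 10*a^2 + 32*a + 32) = (a - 4)*(a - 2)^2*(a + 2)*(a + 4)*(a^2 + 8*a + 16) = (a - 4)*(a - 2)^2*(a + 2)*(a + 4)^2*(a + 4)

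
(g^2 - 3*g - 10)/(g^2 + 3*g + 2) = (g - 5)/(g + 1)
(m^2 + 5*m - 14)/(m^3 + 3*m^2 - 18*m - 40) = (m^2 + 5*m - 14)/(m^3 + 3*m^2 - 18*m - 40)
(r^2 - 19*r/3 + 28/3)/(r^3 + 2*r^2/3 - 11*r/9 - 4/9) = 3*(3*r^2 - 19*r + 28)/(9*r^3 + 6*r^2 - 11*r - 4)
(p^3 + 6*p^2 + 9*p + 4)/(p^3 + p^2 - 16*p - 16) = (p + 1)/(p - 4)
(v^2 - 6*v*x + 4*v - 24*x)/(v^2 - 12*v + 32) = (v^2 - 6*v*x + 4*v - 24*x)/(v^2 - 12*v + 32)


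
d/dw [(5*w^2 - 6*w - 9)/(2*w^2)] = 3*(w + 3)/w^3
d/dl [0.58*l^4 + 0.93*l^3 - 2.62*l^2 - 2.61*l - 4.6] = 2.32*l^3 + 2.79*l^2 - 5.24*l - 2.61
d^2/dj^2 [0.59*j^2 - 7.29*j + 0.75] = 1.18000000000000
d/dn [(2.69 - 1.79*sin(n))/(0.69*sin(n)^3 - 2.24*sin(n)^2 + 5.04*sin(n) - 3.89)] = (2.4702*sin(n)^3 - 9.5779*sin(n)^2 + 12.0512*sin(n) - 6.5945)*cos(n)/(0.4761*sin(n)^6 - 3.0912*sin(n)^5 + 11.9728*sin(n)^4 - 27.9474*sin(n)^3 + 42.8288*sin(n)^2 - 39.2112*sin(n) + 15.1321)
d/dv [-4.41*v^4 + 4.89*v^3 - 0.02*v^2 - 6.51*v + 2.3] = -17.64*v^3 + 14.67*v^2 - 0.04*v - 6.51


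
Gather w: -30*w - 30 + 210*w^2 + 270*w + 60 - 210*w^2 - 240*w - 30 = 0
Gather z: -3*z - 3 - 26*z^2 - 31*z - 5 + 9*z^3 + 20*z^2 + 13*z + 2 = 9*z^3 - 6*z^2 - 21*z - 6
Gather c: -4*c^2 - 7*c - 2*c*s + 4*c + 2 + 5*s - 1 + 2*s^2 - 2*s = -4*c^2 + c*(-2*s - 3) + 2*s^2 + 3*s + 1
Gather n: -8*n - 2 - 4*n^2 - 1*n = -4*n^2 - 9*n - 2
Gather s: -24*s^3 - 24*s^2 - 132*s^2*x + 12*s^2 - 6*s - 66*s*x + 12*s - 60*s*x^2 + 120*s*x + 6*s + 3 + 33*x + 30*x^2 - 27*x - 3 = -24*s^3 + s^2*(-132*x - 12) + s*(-60*x^2 + 54*x + 12) + 30*x^2 + 6*x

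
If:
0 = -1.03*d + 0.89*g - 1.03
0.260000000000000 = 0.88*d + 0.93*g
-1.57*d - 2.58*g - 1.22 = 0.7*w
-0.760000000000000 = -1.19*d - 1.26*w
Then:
No Solution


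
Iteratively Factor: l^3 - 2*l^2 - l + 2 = (l + 1)*(l^2 - 3*l + 2) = (l - 1)*(l + 1)*(l - 2)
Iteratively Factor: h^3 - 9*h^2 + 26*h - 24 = (h - 3)*(h^2 - 6*h + 8) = (h - 3)*(h - 2)*(h - 4)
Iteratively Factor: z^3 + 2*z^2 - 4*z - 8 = (z - 2)*(z^2 + 4*z + 4) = (z - 2)*(z + 2)*(z + 2)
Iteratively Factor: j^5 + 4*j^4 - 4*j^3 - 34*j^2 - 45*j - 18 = (j - 3)*(j^4 + 7*j^3 + 17*j^2 + 17*j + 6) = (j - 3)*(j + 2)*(j^3 + 5*j^2 + 7*j + 3) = (j - 3)*(j + 1)*(j + 2)*(j^2 + 4*j + 3) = (j - 3)*(j + 1)^2*(j + 2)*(j + 3)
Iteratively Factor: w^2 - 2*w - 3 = (w - 3)*(w + 1)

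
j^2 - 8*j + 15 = (j - 5)*(j - 3)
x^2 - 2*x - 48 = (x - 8)*(x + 6)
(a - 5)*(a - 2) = a^2 - 7*a + 10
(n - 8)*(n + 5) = n^2 - 3*n - 40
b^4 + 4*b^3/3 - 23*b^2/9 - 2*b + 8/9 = (b - 4/3)*(b - 1/3)*(b + 1)*(b + 2)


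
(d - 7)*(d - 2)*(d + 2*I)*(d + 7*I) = d^4 - 9*d^3 + 9*I*d^3 - 81*I*d^2 + 126*d + 126*I*d - 196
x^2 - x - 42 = (x - 7)*(x + 6)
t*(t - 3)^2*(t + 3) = t^4 - 3*t^3 - 9*t^2 + 27*t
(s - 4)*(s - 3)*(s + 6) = s^3 - s^2 - 30*s + 72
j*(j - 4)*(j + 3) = j^3 - j^2 - 12*j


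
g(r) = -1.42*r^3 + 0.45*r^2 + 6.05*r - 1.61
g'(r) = -4.26*r^2 + 0.9*r + 6.05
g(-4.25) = 89.81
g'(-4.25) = -74.72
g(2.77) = -11.58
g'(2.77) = -24.14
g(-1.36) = -5.43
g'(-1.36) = -3.05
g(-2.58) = 10.16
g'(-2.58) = -24.63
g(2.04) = 0.55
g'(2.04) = -9.84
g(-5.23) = 182.20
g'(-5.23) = -115.18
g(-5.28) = 188.01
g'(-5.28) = -117.46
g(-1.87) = -2.06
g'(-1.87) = -10.53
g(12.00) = -2317.97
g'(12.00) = -596.59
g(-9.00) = 1015.57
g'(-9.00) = -347.11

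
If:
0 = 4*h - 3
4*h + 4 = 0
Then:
No Solution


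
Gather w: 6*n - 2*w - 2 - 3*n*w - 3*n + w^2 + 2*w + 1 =-3*n*w + 3*n + w^2 - 1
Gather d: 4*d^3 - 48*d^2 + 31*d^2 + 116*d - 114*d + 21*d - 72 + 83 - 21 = 4*d^3 - 17*d^2 + 23*d - 10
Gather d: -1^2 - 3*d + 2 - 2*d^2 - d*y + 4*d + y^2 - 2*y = -2*d^2 + d*(1 - y) + y^2 - 2*y + 1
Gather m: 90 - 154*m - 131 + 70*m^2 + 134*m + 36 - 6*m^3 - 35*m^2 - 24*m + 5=-6*m^3 + 35*m^2 - 44*m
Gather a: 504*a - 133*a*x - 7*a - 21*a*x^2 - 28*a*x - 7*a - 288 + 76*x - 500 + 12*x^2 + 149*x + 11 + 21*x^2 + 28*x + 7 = a*(-21*x^2 - 161*x + 490) + 33*x^2 + 253*x - 770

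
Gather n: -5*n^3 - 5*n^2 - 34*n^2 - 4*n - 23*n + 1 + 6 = -5*n^3 - 39*n^2 - 27*n + 7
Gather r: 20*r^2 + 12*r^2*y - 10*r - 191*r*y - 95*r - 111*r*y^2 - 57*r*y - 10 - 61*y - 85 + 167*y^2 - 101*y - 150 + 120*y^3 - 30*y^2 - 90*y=r^2*(12*y + 20) + r*(-111*y^2 - 248*y - 105) + 120*y^3 + 137*y^2 - 252*y - 245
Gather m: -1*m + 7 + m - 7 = 0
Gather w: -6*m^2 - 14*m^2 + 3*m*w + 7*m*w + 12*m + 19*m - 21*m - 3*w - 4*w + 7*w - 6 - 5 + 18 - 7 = -20*m^2 + 10*m*w + 10*m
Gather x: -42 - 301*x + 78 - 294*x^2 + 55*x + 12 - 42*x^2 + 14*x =-336*x^2 - 232*x + 48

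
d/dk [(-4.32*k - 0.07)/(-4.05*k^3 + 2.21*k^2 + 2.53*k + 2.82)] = (-34.992*k^3 + 8.6967*k^2 + 0.3094*k - 12.0053)/(16.4025*k^6 - 17.901*k^5 - 15.6089*k^4 - 11.6594*k^3 + 18.8653*k^2 + 14.2692*k + 7.9524)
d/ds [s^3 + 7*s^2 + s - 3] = 3*s^2 + 14*s + 1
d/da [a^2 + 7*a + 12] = 2*a + 7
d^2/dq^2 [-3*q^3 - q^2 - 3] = -18*q - 2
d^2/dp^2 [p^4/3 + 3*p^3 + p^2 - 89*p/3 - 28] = 4*p^2 + 18*p + 2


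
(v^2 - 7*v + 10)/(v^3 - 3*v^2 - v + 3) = (v^2 - 7*v + 10)/(v^3 - 3*v^2 - v + 3)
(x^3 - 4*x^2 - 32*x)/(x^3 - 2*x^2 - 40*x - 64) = x/(x + 2)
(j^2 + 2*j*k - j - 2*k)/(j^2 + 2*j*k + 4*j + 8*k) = (j - 1)/(j + 4)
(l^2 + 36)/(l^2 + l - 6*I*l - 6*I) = (l + 6*I)/(l + 1)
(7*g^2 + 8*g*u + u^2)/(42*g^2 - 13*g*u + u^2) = (7*g^2 + 8*g*u + u^2)/(42*g^2 - 13*g*u + u^2)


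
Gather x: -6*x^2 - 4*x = -6*x^2 - 4*x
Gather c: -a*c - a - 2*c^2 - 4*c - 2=-a - 2*c^2 + c*(-a - 4) - 2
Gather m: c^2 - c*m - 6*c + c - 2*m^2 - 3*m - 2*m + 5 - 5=c^2 - 5*c - 2*m^2 + m*(-c - 5)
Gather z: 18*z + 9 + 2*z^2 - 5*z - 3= 2*z^2 + 13*z + 6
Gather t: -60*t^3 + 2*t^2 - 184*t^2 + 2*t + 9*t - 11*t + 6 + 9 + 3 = -60*t^3 - 182*t^2 + 18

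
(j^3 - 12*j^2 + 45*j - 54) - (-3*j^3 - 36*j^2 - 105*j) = 4*j^3 + 24*j^2 + 150*j - 54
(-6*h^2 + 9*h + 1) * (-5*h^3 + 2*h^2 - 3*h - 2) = 30*h^5 - 57*h^4 + 31*h^3 - 13*h^2 - 21*h - 2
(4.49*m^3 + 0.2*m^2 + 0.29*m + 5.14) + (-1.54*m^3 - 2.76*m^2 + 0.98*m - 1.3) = 2.95*m^3 - 2.56*m^2 + 1.27*m + 3.84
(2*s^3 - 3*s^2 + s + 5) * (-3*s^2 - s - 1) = -6*s^5 + 7*s^4 - 2*s^3 - 13*s^2 - 6*s - 5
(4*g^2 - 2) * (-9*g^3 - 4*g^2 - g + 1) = -36*g^5 - 16*g^4 + 14*g^3 + 12*g^2 + 2*g - 2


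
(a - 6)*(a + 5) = a^2 - a - 30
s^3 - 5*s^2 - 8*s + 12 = (s - 6)*(s - 1)*(s + 2)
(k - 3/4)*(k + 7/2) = k^2 + 11*k/4 - 21/8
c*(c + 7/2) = c^2 + 7*c/2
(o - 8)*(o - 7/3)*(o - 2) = o^3 - 37*o^2/3 + 118*o/3 - 112/3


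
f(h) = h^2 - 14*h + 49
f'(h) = 2*h - 14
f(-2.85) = 97.02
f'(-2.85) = -19.70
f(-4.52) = 132.71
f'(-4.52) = -23.04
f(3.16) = 14.75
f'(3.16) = -7.68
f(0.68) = 39.94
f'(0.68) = -12.64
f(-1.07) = 65.12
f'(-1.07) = -16.14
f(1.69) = 28.20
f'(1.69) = -10.62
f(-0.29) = 53.14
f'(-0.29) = -14.58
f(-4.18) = 124.99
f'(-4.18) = -22.36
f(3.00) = 16.00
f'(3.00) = -8.00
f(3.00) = 16.00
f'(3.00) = -8.00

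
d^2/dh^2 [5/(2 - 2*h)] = -5/(h - 1)^3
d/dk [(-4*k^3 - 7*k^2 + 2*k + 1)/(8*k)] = -k - 7/8 - 1/(8*k^2)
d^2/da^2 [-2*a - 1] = 0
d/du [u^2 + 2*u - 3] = 2*u + 2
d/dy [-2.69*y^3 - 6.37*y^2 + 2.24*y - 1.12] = -8.07*y^2 - 12.74*y + 2.24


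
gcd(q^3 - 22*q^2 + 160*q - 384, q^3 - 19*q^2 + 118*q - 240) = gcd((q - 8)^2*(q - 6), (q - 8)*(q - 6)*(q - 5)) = q^2 - 14*q + 48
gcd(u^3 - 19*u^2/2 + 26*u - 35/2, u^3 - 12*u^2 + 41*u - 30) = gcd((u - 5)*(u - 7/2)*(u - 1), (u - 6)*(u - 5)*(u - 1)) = u^2 - 6*u + 5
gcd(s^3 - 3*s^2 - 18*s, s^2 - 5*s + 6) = 1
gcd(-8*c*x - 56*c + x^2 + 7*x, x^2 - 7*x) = 1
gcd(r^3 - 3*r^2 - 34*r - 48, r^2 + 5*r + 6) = r^2 + 5*r + 6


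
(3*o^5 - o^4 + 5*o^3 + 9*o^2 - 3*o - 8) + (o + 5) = 3*o^5 - o^4 + 5*o^3 + 9*o^2 - 2*o - 3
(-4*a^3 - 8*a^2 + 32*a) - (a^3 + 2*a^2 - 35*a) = -5*a^3 - 10*a^2 + 67*a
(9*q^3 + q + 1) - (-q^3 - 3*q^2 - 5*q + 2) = 10*q^3 + 3*q^2 + 6*q - 1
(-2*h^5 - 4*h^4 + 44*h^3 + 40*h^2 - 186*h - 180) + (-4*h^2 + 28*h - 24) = -2*h^5 - 4*h^4 + 44*h^3 + 36*h^2 - 158*h - 204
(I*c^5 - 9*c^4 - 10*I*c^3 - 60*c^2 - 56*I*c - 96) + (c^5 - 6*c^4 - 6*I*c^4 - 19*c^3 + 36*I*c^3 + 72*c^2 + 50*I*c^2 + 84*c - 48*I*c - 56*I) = c^5 + I*c^5 - 15*c^4 - 6*I*c^4 - 19*c^3 + 26*I*c^3 + 12*c^2 + 50*I*c^2 + 84*c - 104*I*c - 96 - 56*I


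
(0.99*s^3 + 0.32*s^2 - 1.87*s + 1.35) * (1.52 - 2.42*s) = -2.3958*s^4 + 0.7304*s^3 + 5.0118*s^2 - 6.1094*s + 2.052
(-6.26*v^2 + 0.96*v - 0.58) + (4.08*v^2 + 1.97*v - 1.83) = -2.18*v^2 + 2.93*v - 2.41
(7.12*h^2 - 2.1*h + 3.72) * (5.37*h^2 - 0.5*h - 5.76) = 38.2344*h^4 - 14.837*h^3 - 19.9848*h^2 + 10.236*h - 21.4272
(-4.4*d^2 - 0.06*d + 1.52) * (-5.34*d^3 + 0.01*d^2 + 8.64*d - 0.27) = 23.496*d^5 + 0.2764*d^4 - 46.1334*d^3 + 0.6848*d^2 + 13.149*d - 0.4104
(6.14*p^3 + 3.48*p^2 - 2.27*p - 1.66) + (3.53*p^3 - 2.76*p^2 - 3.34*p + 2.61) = 9.67*p^3 + 0.72*p^2 - 5.61*p + 0.95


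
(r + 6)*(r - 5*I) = r^2 + 6*r - 5*I*r - 30*I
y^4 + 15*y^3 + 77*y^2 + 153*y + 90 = (y + 1)*(y + 3)*(y + 5)*(y + 6)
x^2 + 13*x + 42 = (x + 6)*(x + 7)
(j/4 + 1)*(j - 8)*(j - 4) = j^3/4 - 2*j^2 - 4*j + 32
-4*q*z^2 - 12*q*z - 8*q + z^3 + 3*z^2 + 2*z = (-4*q + z)*(z + 1)*(z + 2)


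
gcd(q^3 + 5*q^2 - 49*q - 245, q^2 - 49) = q^2 - 49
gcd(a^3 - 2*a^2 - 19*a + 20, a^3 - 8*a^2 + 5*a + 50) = a - 5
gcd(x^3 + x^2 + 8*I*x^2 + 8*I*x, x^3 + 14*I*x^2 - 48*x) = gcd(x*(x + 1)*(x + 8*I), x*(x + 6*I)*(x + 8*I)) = x^2 + 8*I*x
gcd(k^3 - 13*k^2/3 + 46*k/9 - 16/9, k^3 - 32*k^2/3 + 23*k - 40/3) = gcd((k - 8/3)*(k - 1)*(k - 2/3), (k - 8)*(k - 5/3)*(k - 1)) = k - 1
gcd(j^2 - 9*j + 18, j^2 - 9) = j - 3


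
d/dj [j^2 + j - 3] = 2*j + 1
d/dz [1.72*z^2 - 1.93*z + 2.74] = 3.44*z - 1.93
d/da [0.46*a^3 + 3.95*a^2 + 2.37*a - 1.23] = 1.38*a^2 + 7.9*a + 2.37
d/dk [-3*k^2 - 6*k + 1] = -6*k - 6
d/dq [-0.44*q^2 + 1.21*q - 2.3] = 1.21 - 0.88*q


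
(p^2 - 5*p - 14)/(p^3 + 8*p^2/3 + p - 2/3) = 3*(p - 7)/(3*p^2 + 2*p - 1)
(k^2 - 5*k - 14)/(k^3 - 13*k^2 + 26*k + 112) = 1/(k - 8)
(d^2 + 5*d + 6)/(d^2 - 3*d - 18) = (d + 2)/(d - 6)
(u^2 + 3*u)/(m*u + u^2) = (u + 3)/(m + u)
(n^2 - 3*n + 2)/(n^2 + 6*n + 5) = (n^2 - 3*n + 2)/(n^2 + 6*n + 5)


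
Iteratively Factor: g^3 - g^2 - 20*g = (g + 4)*(g^2 - 5*g) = (g - 5)*(g + 4)*(g)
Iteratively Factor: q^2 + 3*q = (q)*(q + 3)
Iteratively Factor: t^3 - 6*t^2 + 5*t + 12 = (t - 4)*(t^2 - 2*t - 3) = (t - 4)*(t + 1)*(t - 3)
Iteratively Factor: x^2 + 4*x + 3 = (x + 3)*(x + 1)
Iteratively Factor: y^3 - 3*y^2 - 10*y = (y)*(y^2 - 3*y - 10) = y*(y - 5)*(y + 2)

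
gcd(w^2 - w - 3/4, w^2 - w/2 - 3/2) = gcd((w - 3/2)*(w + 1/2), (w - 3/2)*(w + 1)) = w - 3/2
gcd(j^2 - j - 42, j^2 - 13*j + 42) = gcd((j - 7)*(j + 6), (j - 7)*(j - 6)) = j - 7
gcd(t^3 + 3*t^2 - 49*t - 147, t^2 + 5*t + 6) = t + 3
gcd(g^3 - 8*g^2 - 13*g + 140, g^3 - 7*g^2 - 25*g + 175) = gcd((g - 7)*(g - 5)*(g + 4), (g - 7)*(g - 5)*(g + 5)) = g^2 - 12*g + 35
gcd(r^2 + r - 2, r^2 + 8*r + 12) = r + 2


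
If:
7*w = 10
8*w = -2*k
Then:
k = -40/7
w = 10/7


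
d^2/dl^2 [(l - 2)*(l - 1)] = 2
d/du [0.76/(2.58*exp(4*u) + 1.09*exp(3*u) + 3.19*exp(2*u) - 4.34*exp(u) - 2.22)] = (-7.8432*exp(3*u) - 2.4852*exp(2*u) - 4.8488*exp(u) + 3.2984)*exp(u)/(2.58*exp(4*u) + 1.09*exp(3*u) + 3.19*exp(2*u) - 4.34*exp(u) - 2.22)^2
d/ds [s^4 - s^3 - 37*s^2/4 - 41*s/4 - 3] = 4*s^3 - 3*s^2 - 37*s/2 - 41/4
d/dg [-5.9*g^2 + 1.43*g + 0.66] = 1.43 - 11.8*g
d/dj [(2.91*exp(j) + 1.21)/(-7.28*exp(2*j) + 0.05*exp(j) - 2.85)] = (21.1848*exp(2*j) + 17.6176*exp(j) - 8.354)*exp(j)/(52.9984*exp(4*j) - 0.728*exp(3*j) + 41.4985*exp(2*j) - 0.285*exp(j) + 8.1225)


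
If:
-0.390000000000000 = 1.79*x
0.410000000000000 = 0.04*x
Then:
No Solution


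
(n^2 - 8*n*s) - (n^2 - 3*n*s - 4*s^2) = -5*n*s + 4*s^2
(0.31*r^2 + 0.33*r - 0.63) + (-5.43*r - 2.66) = 0.31*r^2 - 5.1*r - 3.29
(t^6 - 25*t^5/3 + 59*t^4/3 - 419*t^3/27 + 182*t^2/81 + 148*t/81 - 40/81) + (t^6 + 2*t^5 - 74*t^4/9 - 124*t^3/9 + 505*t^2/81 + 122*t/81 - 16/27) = 2*t^6 - 19*t^5/3 + 103*t^4/9 - 791*t^3/27 + 229*t^2/27 + 10*t/3 - 88/81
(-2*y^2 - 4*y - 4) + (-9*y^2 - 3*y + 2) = -11*y^2 - 7*y - 2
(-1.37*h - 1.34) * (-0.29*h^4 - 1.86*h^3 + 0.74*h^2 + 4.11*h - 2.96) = 0.3973*h^5 + 2.9368*h^4 + 1.4786*h^3 - 6.6223*h^2 - 1.4522*h + 3.9664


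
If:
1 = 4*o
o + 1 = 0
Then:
No Solution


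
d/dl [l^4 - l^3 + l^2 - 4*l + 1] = 4*l^3 - 3*l^2 + 2*l - 4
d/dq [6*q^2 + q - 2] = 12*q + 1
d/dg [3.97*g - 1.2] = 3.97000000000000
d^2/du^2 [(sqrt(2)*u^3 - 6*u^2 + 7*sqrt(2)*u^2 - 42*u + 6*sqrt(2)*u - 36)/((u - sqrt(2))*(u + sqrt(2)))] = 4*(-21*u^3 + 4*sqrt(2)*u^3 - 72*u^2 + 21*sqrt(2)*u^2 - 126*u + 24*sqrt(2)*u - 48 + 14*sqrt(2))/(u^6 - 6*u^4 + 12*u^2 - 8)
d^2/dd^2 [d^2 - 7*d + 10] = 2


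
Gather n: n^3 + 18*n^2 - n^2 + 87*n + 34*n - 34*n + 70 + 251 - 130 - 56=n^3 + 17*n^2 + 87*n + 135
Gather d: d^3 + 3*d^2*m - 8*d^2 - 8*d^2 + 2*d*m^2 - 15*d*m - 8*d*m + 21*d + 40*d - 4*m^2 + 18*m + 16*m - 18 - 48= d^3 + d^2*(3*m - 16) + d*(2*m^2 - 23*m + 61) - 4*m^2 + 34*m - 66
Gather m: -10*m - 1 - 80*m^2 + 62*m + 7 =-80*m^2 + 52*m + 6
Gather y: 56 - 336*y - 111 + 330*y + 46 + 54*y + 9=48*y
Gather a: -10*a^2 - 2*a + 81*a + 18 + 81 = -10*a^2 + 79*a + 99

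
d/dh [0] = 0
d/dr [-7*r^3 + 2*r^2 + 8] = r*(4 - 21*r)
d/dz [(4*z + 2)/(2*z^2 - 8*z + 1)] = 4*(-2*z^2 - 2*z + 5)/(4*z^4 - 32*z^3 + 68*z^2 - 16*z + 1)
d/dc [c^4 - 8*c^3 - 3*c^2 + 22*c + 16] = 4*c^3 - 24*c^2 - 6*c + 22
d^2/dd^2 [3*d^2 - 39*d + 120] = 6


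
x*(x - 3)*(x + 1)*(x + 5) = x^4 + 3*x^3 - 13*x^2 - 15*x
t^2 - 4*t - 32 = (t - 8)*(t + 4)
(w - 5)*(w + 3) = w^2 - 2*w - 15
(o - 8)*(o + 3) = o^2 - 5*o - 24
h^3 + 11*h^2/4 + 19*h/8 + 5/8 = (h + 1/2)*(h + 1)*(h + 5/4)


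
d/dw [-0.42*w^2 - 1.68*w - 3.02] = -0.84*w - 1.68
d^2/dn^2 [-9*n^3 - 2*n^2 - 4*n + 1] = -54*n - 4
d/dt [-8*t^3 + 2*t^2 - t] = -24*t^2 + 4*t - 1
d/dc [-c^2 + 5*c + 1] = 5 - 2*c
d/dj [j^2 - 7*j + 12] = 2*j - 7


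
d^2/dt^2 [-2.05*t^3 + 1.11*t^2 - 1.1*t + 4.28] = 2.22 - 12.3*t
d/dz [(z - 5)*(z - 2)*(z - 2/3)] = 3*z^2 - 46*z/3 + 44/3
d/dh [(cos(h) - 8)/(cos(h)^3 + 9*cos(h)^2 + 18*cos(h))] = (-285*cos(h) - 15*cos(2*h) + cos(3*h) - 303)*sin(h)/(2*(cos(h) + 3)^2*(cos(h) + 6)^2*cos(h)^2)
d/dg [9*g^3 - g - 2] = 27*g^2 - 1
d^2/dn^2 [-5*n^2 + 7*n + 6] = -10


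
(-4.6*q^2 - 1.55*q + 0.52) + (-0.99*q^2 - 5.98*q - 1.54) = -5.59*q^2 - 7.53*q - 1.02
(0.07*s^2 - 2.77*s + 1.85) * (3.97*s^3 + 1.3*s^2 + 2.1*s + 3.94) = 0.2779*s^5 - 10.9059*s^4 + 3.8905*s^3 - 3.1362*s^2 - 7.0288*s + 7.289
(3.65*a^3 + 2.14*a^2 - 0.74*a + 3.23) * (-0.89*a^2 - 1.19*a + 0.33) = -3.2485*a^5 - 6.2481*a^4 - 0.6835*a^3 - 1.2879*a^2 - 4.0879*a + 1.0659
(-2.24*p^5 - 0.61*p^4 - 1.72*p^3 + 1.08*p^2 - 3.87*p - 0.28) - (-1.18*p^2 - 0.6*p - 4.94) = -2.24*p^5 - 0.61*p^4 - 1.72*p^3 + 2.26*p^2 - 3.27*p + 4.66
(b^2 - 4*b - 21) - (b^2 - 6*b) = 2*b - 21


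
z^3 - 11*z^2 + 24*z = z*(z - 8)*(z - 3)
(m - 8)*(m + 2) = m^2 - 6*m - 16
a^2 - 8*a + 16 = (a - 4)^2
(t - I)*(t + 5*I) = t^2 + 4*I*t + 5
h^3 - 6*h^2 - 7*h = h*(h - 7)*(h + 1)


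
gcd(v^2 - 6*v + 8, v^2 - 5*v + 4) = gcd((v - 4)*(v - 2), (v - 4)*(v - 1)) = v - 4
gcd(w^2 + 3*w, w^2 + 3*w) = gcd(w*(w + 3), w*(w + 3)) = w^2 + 3*w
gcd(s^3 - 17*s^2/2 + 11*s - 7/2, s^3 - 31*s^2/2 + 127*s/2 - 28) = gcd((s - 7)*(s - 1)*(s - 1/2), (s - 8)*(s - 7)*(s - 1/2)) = s^2 - 15*s/2 + 7/2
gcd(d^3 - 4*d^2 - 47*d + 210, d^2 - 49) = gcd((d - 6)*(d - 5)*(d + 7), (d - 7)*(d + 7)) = d + 7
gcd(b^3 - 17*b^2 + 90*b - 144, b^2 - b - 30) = b - 6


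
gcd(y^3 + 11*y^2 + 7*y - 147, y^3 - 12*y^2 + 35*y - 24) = y - 3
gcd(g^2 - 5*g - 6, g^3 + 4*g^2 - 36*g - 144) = g - 6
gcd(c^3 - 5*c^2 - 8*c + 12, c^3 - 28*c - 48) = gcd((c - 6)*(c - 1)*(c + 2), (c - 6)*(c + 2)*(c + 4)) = c^2 - 4*c - 12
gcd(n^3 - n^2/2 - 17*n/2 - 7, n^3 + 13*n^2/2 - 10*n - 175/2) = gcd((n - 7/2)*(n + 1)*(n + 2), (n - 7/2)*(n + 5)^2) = n - 7/2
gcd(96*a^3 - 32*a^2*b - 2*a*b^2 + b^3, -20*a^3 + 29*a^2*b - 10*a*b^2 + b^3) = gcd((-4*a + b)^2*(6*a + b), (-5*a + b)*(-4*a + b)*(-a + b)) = 4*a - b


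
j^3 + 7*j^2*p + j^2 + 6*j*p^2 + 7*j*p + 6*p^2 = (j + 1)*(j + p)*(j + 6*p)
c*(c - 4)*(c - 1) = c^3 - 5*c^2 + 4*c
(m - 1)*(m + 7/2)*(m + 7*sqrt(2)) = m^3 + 5*m^2/2 + 7*sqrt(2)*m^2 - 7*m/2 + 35*sqrt(2)*m/2 - 49*sqrt(2)/2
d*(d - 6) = d^2 - 6*d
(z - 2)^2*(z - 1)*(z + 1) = z^4 - 4*z^3 + 3*z^2 + 4*z - 4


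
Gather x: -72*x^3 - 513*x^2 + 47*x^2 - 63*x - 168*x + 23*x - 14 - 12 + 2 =-72*x^3 - 466*x^2 - 208*x - 24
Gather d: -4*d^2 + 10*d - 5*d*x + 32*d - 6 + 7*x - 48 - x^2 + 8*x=-4*d^2 + d*(42 - 5*x) - x^2 + 15*x - 54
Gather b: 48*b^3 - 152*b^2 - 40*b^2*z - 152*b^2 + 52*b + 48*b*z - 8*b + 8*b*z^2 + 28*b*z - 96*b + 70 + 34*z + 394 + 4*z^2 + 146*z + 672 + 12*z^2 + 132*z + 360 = 48*b^3 + b^2*(-40*z - 304) + b*(8*z^2 + 76*z - 52) + 16*z^2 + 312*z + 1496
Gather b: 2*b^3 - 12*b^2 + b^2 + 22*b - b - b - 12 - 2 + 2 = 2*b^3 - 11*b^2 + 20*b - 12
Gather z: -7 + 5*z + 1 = 5*z - 6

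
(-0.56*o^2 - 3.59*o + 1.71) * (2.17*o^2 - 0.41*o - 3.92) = -1.2152*o^4 - 7.5607*o^3 + 7.3778*o^2 + 13.3717*o - 6.7032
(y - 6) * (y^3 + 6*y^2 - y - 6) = y^4 - 37*y^2 + 36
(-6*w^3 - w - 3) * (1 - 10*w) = 60*w^4 - 6*w^3 + 10*w^2 + 29*w - 3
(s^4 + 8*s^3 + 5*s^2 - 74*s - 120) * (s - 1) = s^5 + 7*s^4 - 3*s^3 - 79*s^2 - 46*s + 120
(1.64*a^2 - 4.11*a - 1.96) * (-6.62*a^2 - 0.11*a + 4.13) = -10.8568*a^4 + 27.0278*a^3 + 20.2005*a^2 - 16.7587*a - 8.0948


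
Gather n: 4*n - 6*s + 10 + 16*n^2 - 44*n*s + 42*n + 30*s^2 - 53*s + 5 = 16*n^2 + n*(46 - 44*s) + 30*s^2 - 59*s + 15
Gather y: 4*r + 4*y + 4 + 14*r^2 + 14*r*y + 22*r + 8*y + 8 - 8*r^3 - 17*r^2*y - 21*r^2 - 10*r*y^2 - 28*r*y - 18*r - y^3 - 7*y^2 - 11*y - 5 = -8*r^3 - 7*r^2 + 8*r - y^3 + y^2*(-10*r - 7) + y*(-17*r^2 - 14*r + 1) + 7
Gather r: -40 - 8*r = -8*r - 40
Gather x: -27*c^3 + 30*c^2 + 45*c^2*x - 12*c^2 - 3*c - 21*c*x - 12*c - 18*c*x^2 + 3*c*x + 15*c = -27*c^3 + 18*c^2 - 18*c*x^2 + x*(45*c^2 - 18*c)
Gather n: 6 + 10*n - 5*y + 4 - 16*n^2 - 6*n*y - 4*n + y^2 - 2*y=-16*n^2 + n*(6 - 6*y) + y^2 - 7*y + 10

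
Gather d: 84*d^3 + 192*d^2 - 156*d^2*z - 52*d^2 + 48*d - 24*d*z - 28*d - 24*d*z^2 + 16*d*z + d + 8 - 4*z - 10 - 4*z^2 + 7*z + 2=84*d^3 + d^2*(140 - 156*z) + d*(-24*z^2 - 8*z + 21) - 4*z^2 + 3*z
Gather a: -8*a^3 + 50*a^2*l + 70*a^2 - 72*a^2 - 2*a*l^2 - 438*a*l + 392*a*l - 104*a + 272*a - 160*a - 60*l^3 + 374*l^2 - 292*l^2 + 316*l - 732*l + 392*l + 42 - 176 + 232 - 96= -8*a^3 + a^2*(50*l - 2) + a*(-2*l^2 - 46*l + 8) - 60*l^3 + 82*l^2 - 24*l + 2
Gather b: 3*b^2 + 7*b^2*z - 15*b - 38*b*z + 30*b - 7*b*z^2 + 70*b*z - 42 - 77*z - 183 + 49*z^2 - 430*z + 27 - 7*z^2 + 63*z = b^2*(7*z + 3) + b*(-7*z^2 + 32*z + 15) + 42*z^2 - 444*z - 198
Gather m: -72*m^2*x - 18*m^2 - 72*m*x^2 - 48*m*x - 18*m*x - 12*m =m^2*(-72*x - 18) + m*(-72*x^2 - 66*x - 12)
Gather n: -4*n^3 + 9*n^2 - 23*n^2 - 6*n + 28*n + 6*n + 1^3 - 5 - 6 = -4*n^3 - 14*n^2 + 28*n - 10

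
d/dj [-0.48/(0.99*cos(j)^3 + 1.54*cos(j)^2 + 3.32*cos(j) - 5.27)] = (1.4256*sin(j)^2 - 1.4784*cos(j) - 3.0192)*sin(j)/(0.99*cos(j)^3 + 1.54*cos(j)^2 + 3.32*cos(j) - 5.27)^2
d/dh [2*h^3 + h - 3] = 6*h^2 + 1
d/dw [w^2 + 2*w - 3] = 2*w + 2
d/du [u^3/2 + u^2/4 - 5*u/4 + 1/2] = 3*u^2/2 + u/2 - 5/4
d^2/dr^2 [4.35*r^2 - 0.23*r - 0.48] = 8.70000000000000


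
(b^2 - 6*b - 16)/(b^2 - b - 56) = (b + 2)/(b + 7)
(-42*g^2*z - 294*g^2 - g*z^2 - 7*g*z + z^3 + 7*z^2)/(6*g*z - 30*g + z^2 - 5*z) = (-7*g*z - 49*g + z^2 + 7*z)/(z - 5)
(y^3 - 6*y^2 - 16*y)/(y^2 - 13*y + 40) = y*(y + 2)/(y - 5)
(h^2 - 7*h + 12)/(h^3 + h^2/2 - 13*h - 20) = 2*(h - 3)/(2*h^2 + 9*h + 10)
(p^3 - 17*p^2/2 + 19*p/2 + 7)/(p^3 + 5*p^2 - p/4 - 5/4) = 2*(p^2 - 9*p + 14)/(2*p^2 + 9*p - 5)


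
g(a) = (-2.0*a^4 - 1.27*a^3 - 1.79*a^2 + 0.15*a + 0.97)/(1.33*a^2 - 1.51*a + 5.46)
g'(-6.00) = 15.15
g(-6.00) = -38.17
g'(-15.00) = 42.40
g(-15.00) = -297.43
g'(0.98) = -2.62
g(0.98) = -0.69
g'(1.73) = -6.72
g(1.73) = -4.19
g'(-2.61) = 4.78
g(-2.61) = -4.43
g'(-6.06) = 15.34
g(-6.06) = -39.09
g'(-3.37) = 7.08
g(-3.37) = -8.94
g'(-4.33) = 10.03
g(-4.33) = -17.14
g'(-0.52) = 0.35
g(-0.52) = 0.07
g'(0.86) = -2.04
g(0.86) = -0.41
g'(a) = (1.51 - 2.66*a)*(-2.0*a^4 - 1.27*a^3 - 1.79*a^2 + 0.15*a + 0.97)/(1.33*a^2 - 1.51*a + 5.46)^2 + (-8.0*a^3 - 3.81*a^2 - 3.58*a + 0.15)/(1.33*a^2 - 1.51*a + 5.46) = (-5.32*a^5 + 7.3709*a^4 - 39.8446*a^3 - 18.2992*a^2 - 22.127*a + 2.2837)/(1.7689*a^4 - 4.0166*a^3 + 16.8037*a^2 - 16.4892*a + 29.8116)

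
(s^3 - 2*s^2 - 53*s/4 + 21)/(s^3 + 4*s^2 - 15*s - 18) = (s^3 - 2*s^2 - 53*s/4 + 21)/(s^3 + 4*s^2 - 15*s - 18)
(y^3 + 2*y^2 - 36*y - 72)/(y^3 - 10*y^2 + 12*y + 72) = (y + 6)/(y - 6)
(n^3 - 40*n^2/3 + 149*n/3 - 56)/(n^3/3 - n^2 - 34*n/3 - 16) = (3*n^2 - 16*n + 21)/(n^2 + 5*n + 6)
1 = 1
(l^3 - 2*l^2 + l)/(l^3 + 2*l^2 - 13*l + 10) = l*(l - 1)/(l^2 + 3*l - 10)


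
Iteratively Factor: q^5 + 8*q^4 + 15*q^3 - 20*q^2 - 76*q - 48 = (q - 2)*(q^4 + 10*q^3 + 35*q^2 + 50*q + 24) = (q - 2)*(q + 1)*(q^3 + 9*q^2 + 26*q + 24) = (q - 2)*(q + 1)*(q + 3)*(q^2 + 6*q + 8) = (q - 2)*(q + 1)*(q + 2)*(q + 3)*(q + 4)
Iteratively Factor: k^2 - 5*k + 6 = (k - 2)*(k - 3)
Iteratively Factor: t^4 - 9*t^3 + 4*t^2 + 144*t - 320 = (t + 4)*(t^3 - 13*t^2 + 56*t - 80) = (t - 5)*(t + 4)*(t^2 - 8*t + 16) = (t - 5)*(t - 4)*(t + 4)*(t - 4)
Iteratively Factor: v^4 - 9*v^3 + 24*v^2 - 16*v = (v - 1)*(v^3 - 8*v^2 + 16*v) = (v - 4)*(v - 1)*(v^2 - 4*v) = v*(v - 4)*(v - 1)*(v - 4)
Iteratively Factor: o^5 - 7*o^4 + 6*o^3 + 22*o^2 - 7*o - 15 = (o - 5)*(o^4 - 2*o^3 - 4*o^2 + 2*o + 3) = (o - 5)*(o + 1)*(o^3 - 3*o^2 - o + 3) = (o - 5)*(o + 1)^2*(o^2 - 4*o + 3) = (o - 5)*(o - 1)*(o + 1)^2*(o - 3)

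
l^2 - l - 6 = (l - 3)*(l + 2)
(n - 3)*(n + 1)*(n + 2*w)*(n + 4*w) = n^4 + 6*n^3*w - 2*n^3 + 8*n^2*w^2 - 12*n^2*w - 3*n^2 - 16*n*w^2 - 18*n*w - 24*w^2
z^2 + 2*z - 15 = (z - 3)*(z + 5)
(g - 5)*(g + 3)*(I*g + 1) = I*g^3 + g^2 - 2*I*g^2 - 2*g - 15*I*g - 15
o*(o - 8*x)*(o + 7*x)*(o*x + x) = o^4*x - o^3*x^2 + o^3*x - 56*o^2*x^3 - o^2*x^2 - 56*o*x^3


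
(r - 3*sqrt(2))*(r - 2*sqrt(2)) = r^2 - 5*sqrt(2)*r + 12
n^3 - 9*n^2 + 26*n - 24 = (n - 4)*(n - 3)*(n - 2)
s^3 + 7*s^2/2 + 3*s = s*(s + 3/2)*(s + 2)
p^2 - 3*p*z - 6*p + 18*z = (p - 6)*(p - 3*z)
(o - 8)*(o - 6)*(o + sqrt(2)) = o^3 - 14*o^2 + sqrt(2)*o^2 - 14*sqrt(2)*o + 48*o + 48*sqrt(2)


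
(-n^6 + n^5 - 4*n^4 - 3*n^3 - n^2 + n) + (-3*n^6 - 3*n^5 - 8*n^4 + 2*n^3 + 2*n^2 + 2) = -4*n^6 - 2*n^5 - 12*n^4 - n^3 + n^2 + n + 2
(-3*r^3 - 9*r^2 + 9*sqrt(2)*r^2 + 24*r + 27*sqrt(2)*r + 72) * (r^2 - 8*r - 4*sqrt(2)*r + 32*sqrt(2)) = -3*r^5 + 15*r^4 + 21*sqrt(2)*r^4 - 105*sqrt(2)*r^3 + 24*r^3 - 600*sqrt(2)*r^2 + 240*r^2 + 480*sqrt(2)*r + 1152*r + 2304*sqrt(2)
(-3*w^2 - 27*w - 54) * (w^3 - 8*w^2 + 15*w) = -3*w^5 - 3*w^4 + 117*w^3 + 27*w^2 - 810*w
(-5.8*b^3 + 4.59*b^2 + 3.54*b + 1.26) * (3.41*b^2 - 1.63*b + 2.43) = -19.778*b^5 + 25.1059*b^4 - 9.5043*b^3 + 9.6801*b^2 + 6.5484*b + 3.0618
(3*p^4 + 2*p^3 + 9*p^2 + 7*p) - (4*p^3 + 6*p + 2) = 3*p^4 - 2*p^3 + 9*p^2 + p - 2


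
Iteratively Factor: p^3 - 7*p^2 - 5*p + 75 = (p - 5)*(p^2 - 2*p - 15) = (p - 5)^2*(p + 3)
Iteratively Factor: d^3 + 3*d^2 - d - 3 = (d - 1)*(d^2 + 4*d + 3) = (d - 1)*(d + 1)*(d + 3)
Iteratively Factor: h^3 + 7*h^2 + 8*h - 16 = (h + 4)*(h^2 + 3*h - 4) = (h - 1)*(h + 4)*(h + 4)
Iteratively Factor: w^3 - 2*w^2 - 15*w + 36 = (w + 4)*(w^2 - 6*w + 9) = (w - 3)*(w + 4)*(w - 3)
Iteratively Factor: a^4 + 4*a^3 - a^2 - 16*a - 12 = (a + 1)*(a^3 + 3*a^2 - 4*a - 12) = (a + 1)*(a + 3)*(a^2 - 4) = (a + 1)*(a + 2)*(a + 3)*(a - 2)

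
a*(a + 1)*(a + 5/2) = a^3 + 7*a^2/2 + 5*a/2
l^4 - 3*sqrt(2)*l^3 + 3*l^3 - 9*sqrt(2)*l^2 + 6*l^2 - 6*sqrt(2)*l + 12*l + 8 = (l + 1)*(l + 2)*(l - 2*sqrt(2))*(l - sqrt(2))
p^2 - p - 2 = (p - 2)*(p + 1)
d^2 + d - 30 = (d - 5)*(d + 6)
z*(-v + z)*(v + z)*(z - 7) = -v^2*z^2 + 7*v^2*z + z^4 - 7*z^3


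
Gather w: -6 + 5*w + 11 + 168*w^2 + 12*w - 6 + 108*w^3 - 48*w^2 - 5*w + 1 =108*w^3 + 120*w^2 + 12*w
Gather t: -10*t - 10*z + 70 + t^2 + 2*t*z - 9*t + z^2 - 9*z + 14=t^2 + t*(2*z - 19) + z^2 - 19*z + 84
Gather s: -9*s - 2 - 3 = -9*s - 5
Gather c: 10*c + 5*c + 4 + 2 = 15*c + 6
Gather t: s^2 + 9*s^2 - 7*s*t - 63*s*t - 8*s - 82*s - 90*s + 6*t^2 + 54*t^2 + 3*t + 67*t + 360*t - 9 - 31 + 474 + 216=10*s^2 - 180*s + 60*t^2 + t*(430 - 70*s) + 650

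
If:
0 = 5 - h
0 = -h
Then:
No Solution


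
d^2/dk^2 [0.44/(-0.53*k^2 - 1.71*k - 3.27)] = (0.247192*k^2 + 0.797544*k - 0.44*(1.06*k + 1.71)*(2.12*k + 3.42) + 1.525128)/(0.53*k^2 + 1.71*k + 3.27)^3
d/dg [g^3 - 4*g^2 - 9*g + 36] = 3*g^2 - 8*g - 9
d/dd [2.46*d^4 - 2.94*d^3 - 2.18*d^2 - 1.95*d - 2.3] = 9.84*d^3 - 8.82*d^2 - 4.36*d - 1.95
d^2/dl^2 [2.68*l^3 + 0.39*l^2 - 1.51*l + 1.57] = 16.08*l + 0.78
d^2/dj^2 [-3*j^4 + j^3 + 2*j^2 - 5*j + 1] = -36*j^2 + 6*j + 4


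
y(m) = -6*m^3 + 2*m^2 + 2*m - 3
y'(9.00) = -1420.00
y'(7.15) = -889.60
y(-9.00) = 4515.00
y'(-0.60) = -6.88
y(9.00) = -4197.00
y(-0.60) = -2.18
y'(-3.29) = -205.99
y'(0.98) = -11.37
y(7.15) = -2079.61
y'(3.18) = -167.30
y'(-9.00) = -1492.00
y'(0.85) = -7.60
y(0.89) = -3.87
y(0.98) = -4.77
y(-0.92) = 1.52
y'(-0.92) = -16.92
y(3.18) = -169.36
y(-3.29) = 225.74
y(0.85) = -3.54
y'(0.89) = -8.70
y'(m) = -18*m^2 + 4*m + 2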